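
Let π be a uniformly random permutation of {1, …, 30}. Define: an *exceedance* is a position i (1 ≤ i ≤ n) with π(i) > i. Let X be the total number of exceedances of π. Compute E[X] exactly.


Write X = Σ_{i=1}^{30} X_i, where X_i = 1_{π(i) > i}.
For each fixed i, π(i) is uniform over {1, …, 30} (marginal of a uniform permutation), so P[π(i) > i] = (n − i)/n. Summing: Σ_{i=1}^{30} (n − i)/n = (0 + 1 + … + 29)/30 = 30(30 − 1)/(2·30) = (30 − 1)/2.
Hence E[X] = Σ_{i=1}^{30} (30 − i)/30 = 29/2 ≈ 14.50000.

E[X] = 29/2 = 14.50000.


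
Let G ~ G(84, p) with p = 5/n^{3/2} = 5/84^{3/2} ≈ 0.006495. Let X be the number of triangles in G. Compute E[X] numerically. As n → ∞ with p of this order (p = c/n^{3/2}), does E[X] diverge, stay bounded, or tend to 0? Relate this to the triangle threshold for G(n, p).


Number of potential triangles: C(84, 3) = 95284.
Each occurs with probability p³ ≈ (0.006495)³ ≈ 2.739386e-07.
By linearity: E[X] = C(84, 3)·p³ ≈ 95284 · 2.739386e-07 ≈ 0.0261.
Since α = 3/2 > 1, p = c/n^{3/2} = o(1/n) is below the triangle threshold p ~ 1/n. Asymptotically E[X] ~ (c³/6)·n^{3(1−α)} = (5³/6)·n^{-1.5} → 0, so by Markov's inequality G has no triangles w.h.p.

E[X] ≈ 0.0261; in regime p = Θ(1/n^{3/2}) E[X] tends to 0 (below the triangle threshold p ~ 1/n).


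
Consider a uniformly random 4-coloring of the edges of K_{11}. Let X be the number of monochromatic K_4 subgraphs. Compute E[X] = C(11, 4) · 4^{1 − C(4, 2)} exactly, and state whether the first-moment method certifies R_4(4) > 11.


E[X] = C(11, 4) · 4^{1 − 6} = 330 · 4^{−5} = 330/1024.
As a reduced fraction: E[X] = 165/512 ≈ 0.32227.
Is E[X] < 1? YES.
Since E[X] < 1, there exists a 4-coloring of K_{11} with no monochromatic K_4; hence R_4(4) > 11.

E[X] = 165/512 ≈ 0.32227; E[X] < 1, so R_4(4) > 11.


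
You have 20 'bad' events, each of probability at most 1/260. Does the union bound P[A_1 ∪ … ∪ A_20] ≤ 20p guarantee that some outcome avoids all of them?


Union bound: P[∪_{i=1}^{20} A_i] ≤ Σ_i P[A_i] ≤ 20·p = 20·(1/260) = 1/13.
Numerically: 1/13 ≈ 0.0769.
Is 1/13 < 1? YES.
Since P[∪ A_i] ≤ 1/13 < 1, the complement has P[∩ A_i^c] ≥ 1 − 1/13 = 12/13 > 0, so some outcome avoids every A_i.

20·p = 1/13 ≈ 0.0769; existence CERTIFIED by the union bound.


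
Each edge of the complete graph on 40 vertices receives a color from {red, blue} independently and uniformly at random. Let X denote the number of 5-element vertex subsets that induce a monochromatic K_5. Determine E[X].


Let X = Σ_S X_S over the C(40, 5) = 658008 subsets S of size 5, where X_S = 1 if the K_5 on S is monochromatic.
For a fixed S, the K_5 on S has C(5, 2) = 10 edges. P[all 10 edges red] = (1/2)^10, and likewise for blue, so P[monochromatic] = 2·(1/2)^10 = 2^{1 − 10} = 1/512.
By linearity: E[X] = C(40, 5) · 2^{1 − 10} = 658008 · 1/512 = 82251/64.
Numerically: E[X] ≈ 1285.1719.

E[X] = C(40,5)·2^(1−C(5,2)) = 82251/64 ≈ 1285.1719.


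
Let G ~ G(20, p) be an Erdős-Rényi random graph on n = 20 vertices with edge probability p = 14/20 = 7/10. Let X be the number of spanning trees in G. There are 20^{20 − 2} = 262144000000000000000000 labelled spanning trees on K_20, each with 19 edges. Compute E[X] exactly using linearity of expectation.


K_20 has 20^{20 − 2} = 262144000000000000000000 labelled spanning trees.
For each such spanning tree H, let X_H = 1 if all 19 edges of H are present in G. Then P[X_H = 1] = p^{19} = (7/10)^{19} = 11398895185373143/10000000000000000000.
By linearity: E[X] = Σ_H E[X_H] = 262144000000000000000000 · p^{19} = 262144000000000000000000 · 11398895185373143/10000000000000000000 = 1494075989737228599296/5.
Numerically: E[X] ≈ 2.98815e+20.

E[X] = 262144000000000000000000 · (7/10)^{19} = 1494075989737228599296/5 ≈ 2.98815e+20.


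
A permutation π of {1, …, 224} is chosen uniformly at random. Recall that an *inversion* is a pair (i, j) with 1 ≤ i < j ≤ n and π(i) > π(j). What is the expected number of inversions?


Write X = Σ X_I over the C(224, 2) = 24976 pairs i < j, with X_I the indicator of one inversion.
There are 24976 indicators.
For each fixed pair i < j, the values π(i) and π(j) are two distinct elements of {1, …, 224} in uniformly random order; by symmetry P[π(i) > π(j)] = 1/2.
By linearity: E[X] = 24976 · (1/2) = C(224, 2) · (1/2) = 24976/2 = 12488 ≈ 12488.0000.

E[X] = 12488 = 12488.0000.


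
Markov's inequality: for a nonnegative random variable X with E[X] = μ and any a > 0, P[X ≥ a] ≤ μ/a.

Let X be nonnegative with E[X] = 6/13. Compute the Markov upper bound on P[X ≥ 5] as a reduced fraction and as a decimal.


μ = E[X] = 6/13, a = 5.
Markov: P[X ≥ 5] ≤ μ/a = (6/13)/5 = 6/65.
Numerically: ≈ 0.0923.
(Since a = 5 > μ = 0.4615, the bound 6/65 is < 1 and informative.)

P[X ≥ 5] ≤ 6/65 ≈ 0.0923.


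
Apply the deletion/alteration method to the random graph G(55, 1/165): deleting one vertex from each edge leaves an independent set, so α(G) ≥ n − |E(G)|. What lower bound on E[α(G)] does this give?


E[|E(G)|] = C(55, 2)·p = 1485 · (1/165) = 9.
E[α(G)] ≥ n − E[|E(G)|] = 55 − 9 = 46.
Numerically: ≈ 46.0000.
(This is only a lower bound; the true E[α(G)] may be larger.)

E[α(G)] ≥ 46 ≈ 46.0000.


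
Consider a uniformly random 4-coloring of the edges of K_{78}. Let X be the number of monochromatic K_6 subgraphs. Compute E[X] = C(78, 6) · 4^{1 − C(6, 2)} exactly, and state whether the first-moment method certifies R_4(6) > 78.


E[X] = C(78, 6) · 4^{1 − 15} = 256851595 · 4^{−14} = 256851595/268435456.
As a reduced fraction: E[X] = 256851595/268435456 ≈ 0.956847.
Is E[X] < 1? YES.
Since E[X] < 1, there exists a 4-coloring of K_{78} with no monochromatic K_6; hence R_4(6) > 78.

E[X] = 256851595/268435456 ≈ 0.956847; E[X] < 1, so R_4(6) > 78.


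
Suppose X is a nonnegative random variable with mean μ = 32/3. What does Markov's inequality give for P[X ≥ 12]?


μ = E[X] = 32/3, a = 12.
Markov: P[X ≥ 12] ≤ μ/a = (32/3)/12 = 8/9.
Numerically: ≈ 0.8889.
(Since a = 12 > μ = 10.6667, the bound 8/9 is < 1 and informative.)

P[X ≥ 12] ≤ 8/9 ≈ 0.8889.


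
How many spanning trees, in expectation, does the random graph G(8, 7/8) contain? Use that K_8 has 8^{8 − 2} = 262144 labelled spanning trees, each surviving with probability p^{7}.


K_8 has 8^{8 − 2} = 262144 labelled spanning trees.
For each such spanning tree H, let X_H = 1 if all 7 edges of H are present in G. Then P[X_H = 1] = p^{7} = (7/8)^{7} = 823543/2097152.
By linearity of expectation: E[X] = Σ_H E[X_H] = 262144 · p^{7} = 262144 · 823543/2097152 = 823543/8.
Numerically: E[X] ≈ 1.0294e+05.

E[X] = 262144 · (7/8)^{7} = 823543/8 ≈ 1.0294e+05.


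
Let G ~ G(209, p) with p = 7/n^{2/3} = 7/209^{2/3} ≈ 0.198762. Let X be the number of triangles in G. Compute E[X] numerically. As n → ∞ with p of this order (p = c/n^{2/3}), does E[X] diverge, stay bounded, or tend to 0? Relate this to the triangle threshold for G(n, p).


Number of potential triangles: C(209, 3) = 1499784.
Each occurs with probability p³ ≈ (0.198762)³ ≈ 7.85238433e-03.
By linearity: E[X] = C(209, 3)·p³ ≈ 1499784 · 7.85238433e-03 ≈ 11776.880383.
Since α = 2/3 < 1, p = c/n^{2/3} ≫ 1/n is above the triangle threshold p ~ 1/n. Asymptotically E[X] ~ (c³/6)·n^{3(1−α)} = (7³/6)·n^{1} → ∞; triangles are abundant w.h.p.

E[X] ≈ 11776.880383; in regime p = Θ(1/n^{2/3}) E[X] diverges (above the triangle threshold p ~ 1/n).


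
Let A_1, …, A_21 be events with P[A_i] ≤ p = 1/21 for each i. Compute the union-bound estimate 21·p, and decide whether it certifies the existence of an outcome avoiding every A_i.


Union bound: P[∪_{i=1}^{21} A_i] ≤ Σ_i P[A_i] ≤ 21·p = 21·(1/21) = 1.
Numerically: 1 ≈ 1.000.
Is 1 < 1? NO.
Since the bound 1 is ≥ 1, the union bound is uninformative here; it does NOT by itself certify existence.

21·p = 1 ≈ 1.000; existence NOT certified by the union bound.


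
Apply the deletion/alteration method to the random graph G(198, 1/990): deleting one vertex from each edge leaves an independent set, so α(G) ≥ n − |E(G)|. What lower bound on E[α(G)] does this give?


E[|E(G)|] = C(198, 2)·p = 19503 · (1/990) = 197/10.
E[α(G)] ≥ n − E[|E(G)|] = 198 − 197/10 = 1783/10.
Numerically: ≈ 178.300000.
(This is only a lower bound; the true E[α(G)] may be larger.)

E[α(G)] ≥ 1783/10 ≈ 178.300000.


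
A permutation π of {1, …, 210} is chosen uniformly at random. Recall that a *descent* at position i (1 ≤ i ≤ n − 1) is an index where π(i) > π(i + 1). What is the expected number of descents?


Write X = Σ X_I over i = 1, …, 209, with X_I the indicator of one descent.
There are 209 indicators.
For each fixed i, the pair (π(i), π(i+1)) is a uniformly random ordered pair of distinct values from {1, …, 210}; by symmetry P[π(i) > π(i+1)] = 1/2.
By linearity: E[X] = 209 · (1/2) = (210 − 1) · (1/2) = 209/2 ≈ 104.50000.

E[X] = 209/2 = 104.50000.


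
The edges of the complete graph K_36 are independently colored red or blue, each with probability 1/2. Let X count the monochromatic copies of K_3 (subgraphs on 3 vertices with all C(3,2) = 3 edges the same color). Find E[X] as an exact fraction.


Let X = Σ_S X_S over the C(36, 3) = 7140 subsets S of size 3, where X_S = 1 if the K_3 on S is monochromatic.
For a fixed S, the K_3 on S has C(3, 2) = 3 edges. P[all 3 edges red] = (1/2)^3, and likewise for blue, so P[monochromatic] = 2·(1/2)^3 = 2^{1 − 3} = 1/4.
Summing: E[X] = C(36, 3) · 2^{1 − 3} = 7140 · 1/4 = 1785.
Numerically: E[X] ≈ 1785.000000.

E[X] = C(36,3)·2^(1−C(3,2)) = 1785 ≈ 1785.000000.


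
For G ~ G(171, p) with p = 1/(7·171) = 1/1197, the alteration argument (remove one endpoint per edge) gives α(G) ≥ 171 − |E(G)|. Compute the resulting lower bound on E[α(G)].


E[|E(G)|] = C(171, 2)·p = 14535 · (1/1197) = 85/7.
E[α(G)] ≥ n − E[|E(G)|] = 171 − 85/7 = 1112/7.
Numerically: ≈ 158.85714.
(This is only a lower bound; the true E[α(G)] may be larger.)

E[α(G)] ≥ 1112/7 ≈ 158.85714.


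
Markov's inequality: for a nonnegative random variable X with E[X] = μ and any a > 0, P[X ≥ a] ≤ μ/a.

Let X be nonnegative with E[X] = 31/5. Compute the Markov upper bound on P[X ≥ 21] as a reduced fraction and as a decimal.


μ = E[X] = 31/5, a = 21.
Markov: P[X ≥ 21] ≤ μ/a = (31/5)/21 = 31/105.
Numerically: ≈ 0.295.
(Since a = 21 > μ = 6.200, the bound 31/105 is < 1 and informative.)

P[X ≥ 21] ≤ 31/105 ≈ 0.295.


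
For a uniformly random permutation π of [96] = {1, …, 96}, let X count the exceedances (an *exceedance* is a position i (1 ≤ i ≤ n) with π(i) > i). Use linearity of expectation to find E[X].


Write X = Σ_{i=1}^{96} X_i, where X_i = 1_{π(i) > i}.
For each fixed i, π(i) is uniform over {1, …, 96} (marginal of a uniform permutation), so P[π(i) > i] = (n − i)/n. Summing: Σ_{i=1}^{96} (n − i)/n = (0 + 1 + … + 95)/96 = 96(96 − 1)/(2·96) = (96 − 1)/2.
Hence E[X] = Σ_{i=1}^{96} (96 − i)/96 = 95/2 ≈ 47.500.

E[X] = 95/2 = 47.500.


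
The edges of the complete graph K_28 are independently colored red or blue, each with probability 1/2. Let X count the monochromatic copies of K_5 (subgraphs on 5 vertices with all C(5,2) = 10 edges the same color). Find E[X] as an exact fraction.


Let X = Σ_S X_S over the C(28, 5) = 98280 subsets S of size 5, where X_S = 1 if the K_5 on S is monochromatic.
For a fixed S, the K_5 on S has C(5, 2) = 10 edges. P[all 10 edges red] = (1/2)^10, and likewise for blue, so P[monochromatic] = 2·(1/2)^10 = 2^{1 − 10} = 1/512.
By linearity of expectation: E[X] = C(28, 5) · 2^{1 − 10} = 98280 · 1/512 = 12285/64.
Numerically: E[X] ≈ 191.9531.

E[X] = C(28,5)·2^(1−C(5,2)) = 12285/64 ≈ 191.9531.


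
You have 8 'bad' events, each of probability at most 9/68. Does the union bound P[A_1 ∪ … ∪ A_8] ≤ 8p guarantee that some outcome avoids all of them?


Union bound: P[∪_{i=1}^{8} A_i] ≤ Σ_i P[A_i] ≤ 8·p = 8·(9/68) = 18/17.
Numerically: 18/17 ≈ 1.059.
Is 18/17 < 1? NO.
Since the bound 18/17 is ≥ 1, the union bound is uninformative here; it does NOT by itself certify existence.

8·p = 18/17 ≈ 1.059; existence NOT certified by the union bound.


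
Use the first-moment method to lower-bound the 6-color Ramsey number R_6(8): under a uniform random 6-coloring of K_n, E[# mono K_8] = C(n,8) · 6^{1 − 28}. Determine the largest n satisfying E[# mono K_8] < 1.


We need C(n, 8) · 6^{1 − 28} < 1, i.e. C(n, 8) < 6^{28 − 1} = 1023490369077469249536.
Check values of n near the boundary:
  n = 1589: C(1589, 8) = 990389025825605844438; 990389025825605844438 < 1023490369077469249536? YES
  n = 1590: C(1590, 8) = 995397314198933813310; 995397314198933813310 < 1023490369077469249536? YES
  n = 1591: C(1591, 8) = 1000427749141189953870; 1000427749141189953870 < 1023490369077469249536? YES
  n = 1592: C(1592, 8) = 1005480414540892933435; 1005480414540892933435 < 1023490369077469249536? YES
  n = 1593: C(1593, 8) = 1010555394551193970323; 1010555394551193970323 < 1023490369077469249536? YES
  n = 1594: C(1594, 8) = 1015652773590544255167; 1015652773590544255167 < 1023490369077469249536? YES
  n = 1595: C(1595, 8) = 1020772636343363633895; 1020772636343363633895 < 1023490369077469249536? YES
  n = 1596: C(1596, 8) = 1025915067760710553965; 1025915067760710553965 < 1023490369077469249536? NO
The largest n with C(n, 8) < 1023490369077469249536 is n = 1595 (where E[X] = 113419181815929292655/113721152119718805504 ≈ 0.997). Hence R_6(8) > 1595, i.e. R_6(8) ≥ 1596.

Largest n = 1595; hence R_6(8) > 1595.


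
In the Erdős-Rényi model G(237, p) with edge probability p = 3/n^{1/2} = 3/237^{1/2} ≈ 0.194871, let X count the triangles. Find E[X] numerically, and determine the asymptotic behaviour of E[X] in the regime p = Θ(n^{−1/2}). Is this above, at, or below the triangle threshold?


Number of potential triangles: C(237, 3) = 2190670.
Each occurs with probability p³ ≈ (0.194871)³ ≈ 7.40016231e-03.
By linearity: E[X] = C(237, 3)·p³ ≈ 2190670 · 7.40016231e-03 ≈ 16211.313560.
Since α = 1/2 < 1, p = c/n^{1/2} ≫ 1/n is above the triangle threshold p ~ 1/n. Asymptotically E[X] ~ (c³/6)·n^{3(1−α)} = (3³/6)·n^{1.5} → ∞; triangles are abundant w.h.p.

E[X] ≈ 16211.313560; in regime p = Θ(1/n^{1/2}) E[X] diverges (above the triangle threshold p ~ 1/n).


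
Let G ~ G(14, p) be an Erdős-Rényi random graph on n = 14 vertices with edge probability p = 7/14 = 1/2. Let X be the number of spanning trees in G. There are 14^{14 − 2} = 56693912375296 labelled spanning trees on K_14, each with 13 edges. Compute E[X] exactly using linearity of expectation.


K_14 has 14^{14 − 2} = 56693912375296 labelled spanning trees.
For each such spanning tree H, let X_H = 1 if all 13 edges of H are present in G. Then P[X_H = 1] = p^{13} = (1/2)^{13} = 1/8192.
By linearity of expectation: E[X] = Σ_H E[X_H] = 56693912375296 · p^{13} = 56693912375296 · 1/8192 = 13841287201/2.
Numerically: E[X] ≈ 6.92e+09.

E[X] = 56693912375296 · (1/2)^{13} = 13841287201/2 ≈ 6.92e+09.


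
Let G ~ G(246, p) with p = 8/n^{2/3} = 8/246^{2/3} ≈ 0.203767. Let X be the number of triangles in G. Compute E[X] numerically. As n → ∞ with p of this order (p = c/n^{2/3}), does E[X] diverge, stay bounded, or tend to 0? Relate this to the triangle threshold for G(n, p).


Number of potential triangles: C(246, 3) = 2450980.
Each occurs with probability p³ ≈ (0.203767)³ ≈ 8.46057241e-03.
By linearity: E[X] = C(246, 3)·p³ ≈ 2450980 · 8.46057241e-03 ≈ 20736.693767.
Since α = 2/3 < 1, p = c/n^{2/3} ≫ 1/n is above the triangle threshold p ~ 1/n. Asymptotically E[X] ~ (c³/6)·n^{3(1−α)} = (8³/6)·n^{1} → ∞; triangles are abundant w.h.p.

E[X] ≈ 20736.693767; in regime p = Θ(1/n^{2/3}) E[X] diverges (above the triangle threshold p ~ 1/n).


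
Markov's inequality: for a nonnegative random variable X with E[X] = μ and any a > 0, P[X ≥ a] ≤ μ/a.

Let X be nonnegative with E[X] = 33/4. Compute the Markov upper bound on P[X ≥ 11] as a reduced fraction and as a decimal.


μ = E[X] = 33/4, a = 11.
Markov: P[X ≥ 11] ≤ μ/a = (33/4)/11 = 3/4.
Numerically: ≈ 0.750.
(Since a = 11 > μ = 8.250, the bound 3/4 is < 1 and informative.)

P[X ≥ 11] ≤ 3/4 ≈ 0.750.


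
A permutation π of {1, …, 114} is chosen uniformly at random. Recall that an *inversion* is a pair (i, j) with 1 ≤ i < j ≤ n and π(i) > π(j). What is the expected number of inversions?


Write X = Σ X_I over the C(114, 2) = 6441 pairs i < j, with X_I the indicator of one inversion.
There are 6441 indicators.
For each fixed pair i < j, the values π(i) and π(j) are two distinct elements of {1, …, 114} in uniformly random order; by symmetry P[π(i) > π(j)] = 1/2.
By linearity: E[X] = 6441 · (1/2) = C(114, 2) · (1/2) = 6441/2 = 6441/2 ≈ 3220.500.

E[X] = 6441/2 = 3220.500.


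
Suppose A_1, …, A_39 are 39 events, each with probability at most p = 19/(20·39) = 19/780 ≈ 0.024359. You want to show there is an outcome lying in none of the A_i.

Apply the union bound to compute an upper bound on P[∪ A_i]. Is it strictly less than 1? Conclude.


Union bound: P[∪_{i=1}^{39} A_i] ≤ Σ_i P[A_i] ≤ 39·p = 39·(19/780) = 19/20.
Numerically: 19/20 ≈ 0.950000.
Is 19/20 < 1? YES.
Since P[∪ A_i] ≤ 19/20 < 1, the complement has P[∩ A_i^c] ≥ 1 − 19/20 = 1/20 > 0, so some outcome avoids every A_i.

39·p = 19/20 ≈ 0.950000; existence CERTIFIED by the union bound.


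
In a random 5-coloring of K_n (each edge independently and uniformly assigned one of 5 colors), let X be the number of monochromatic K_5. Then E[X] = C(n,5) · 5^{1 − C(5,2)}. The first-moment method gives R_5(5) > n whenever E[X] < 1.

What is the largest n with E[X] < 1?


We need C(n, 5) · 5^{1 − 10} < 1, i.e. C(n, 5) < 5^{10 − 1} = 1953125.
Check values of n near the boundary:
  n = 44: C(44, 5) = 1086008; 1086008 < 1953125? YES
  n = 45: C(45, 5) = 1221759; 1221759 < 1953125? YES
  n = 46: C(46, 5) = 1370754; 1370754 < 1953125? YES
  n = 47: C(47, 5) = 1533939; 1533939 < 1953125? YES
  n = 48: C(48, 5) = 1712304; 1712304 < 1953125? YES
  n = 49: C(49, 5) = 1906884; 1906884 < 1953125? YES
  n = 50: C(50, 5) = 2118760; 2118760 < 1953125? NO
  n = 51: C(51, 5) = 2349060; 2349060 < 1953125? NO
The largest n with C(n, 5) < 1953125 is n = 49 (where E[X] = 1906884/1953125 ≈ 0.9763246). Hence R_5(5) > 49, i.e. R_5(5) ≥ 50.

Largest n = 49; hence R_5(5) > 49.


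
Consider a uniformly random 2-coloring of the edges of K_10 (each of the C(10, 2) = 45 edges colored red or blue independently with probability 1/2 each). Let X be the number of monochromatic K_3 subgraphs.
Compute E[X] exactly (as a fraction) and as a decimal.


Let X = Σ_S X_S over the C(10, 3) = 120 subsets S of size 3, where X_S = 1 if the K_3 on S is monochromatic.
For a fixed S, the K_3 on S has C(3, 2) = 3 edges. P[all 3 edges red] = (1/2)^3, and likewise for blue, so P[monochromatic] = 2·(1/2)^3 = 2^{1 − 3} = 1/4.
By linearity: E[X] = C(10, 3) · 2^{1 − 3} = 120 · 1/4 = 30.
Numerically: E[X] ≈ 30.00000.

E[X] = C(10,3)·2^(1−C(3,2)) = 30 ≈ 30.00000.


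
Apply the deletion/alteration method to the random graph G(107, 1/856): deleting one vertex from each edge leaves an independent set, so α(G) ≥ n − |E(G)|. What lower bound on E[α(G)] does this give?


E[|E(G)|] = C(107, 2)·p = 5671 · (1/856) = 53/8.
E[α(G)] ≥ n − E[|E(G)|] = 107 − 53/8 = 803/8.
Numerically: ≈ 100.375000.
(This is only a lower bound; the true E[α(G)] may be larger.)

E[α(G)] ≥ 803/8 ≈ 100.375000.


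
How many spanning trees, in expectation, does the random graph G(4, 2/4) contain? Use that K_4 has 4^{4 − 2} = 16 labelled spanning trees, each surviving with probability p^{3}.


K_4 has 4^{4 − 2} = 16 labelled spanning trees.
For each such spanning tree H, let X_H = 1 if all 3 edges of H are present in G. Then P[X_H = 1] = p^{3} = (1/2)^{3} = 1/8.
By linearity of expectation: E[X] = Σ_H E[X_H] = 16 · p^{3} = 16 · 1/8 = 2.
Numerically: E[X] ≈ 2.

E[X] = 16 · (1/2)^{3} = 2 ≈ 2.


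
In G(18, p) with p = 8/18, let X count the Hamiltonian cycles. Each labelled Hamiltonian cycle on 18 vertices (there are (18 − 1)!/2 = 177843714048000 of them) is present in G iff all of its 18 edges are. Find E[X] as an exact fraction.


K_18 has (18 − 1)!/2 = 177843714048000 labelled Hamiltonian cycles.
For each such Hamiltonian cycle H, let X_H = 1 if all 18 edges of H are present in G. Then P[X_H = 1] = p^{18} = (4/9)^{18} = 68719476736/150094635296999121.
By linearity of expectation: E[X] = Σ_H E[X_H] = 177843714048000 · p^{18} = 177843714048000 · 68719476736/150094635296999121 = 16764508875398316032000/205891132094649.
Numerically: E[X] ≈ 8.1424e+07.

E[X] = 177843714048000 · (4/9)^{18} = 16764508875398316032000/205891132094649 ≈ 8.1424e+07.


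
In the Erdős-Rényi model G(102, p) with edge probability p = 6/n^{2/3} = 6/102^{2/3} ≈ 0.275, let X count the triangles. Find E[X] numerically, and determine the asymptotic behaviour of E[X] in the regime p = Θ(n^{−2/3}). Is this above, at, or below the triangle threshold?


Number of potential triangles: C(102, 3) = 171700.
Each occurs with probability p³ ≈ (0.275)³ ≈ 2.07612e-02.
By linearity: E[X] = C(102, 3)·p³ ≈ 171700 · 2.07612e-02 ≈ 3564.706.
Since α = 2/3 < 1, p = c/n^{2/3} ≫ 1/n is above the triangle threshold p ~ 1/n. Asymptotically E[X] ~ (c³/6)·n^{3(1−α)} = (6³/6)·n^{1} → ∞; triangles are abundant w.h.p.

E[X] ≈ 3564.706; in regime p = Θ(1/n^{2/3}) E[X] diverges (above the triangle threshold p ~ 1/n).


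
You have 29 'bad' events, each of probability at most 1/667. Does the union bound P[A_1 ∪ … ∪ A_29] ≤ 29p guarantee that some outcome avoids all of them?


Union bound: P[∪_{i=1}^{29} A_i] ≤ Σ_i P[A_i] ≤ 29·p = 29·(1/667) = 1/23.
Numerically: 1/23 ≈ 0.0435.
Is 1/23 < 1? YES.
Since P[∪ A_i] ≤ 1/23 < 1, the complement has P[∩ A_i^c] ≥ 1 − 1/23 = 22/23 > 0, so some outcome avoids every A_i.

29·p = 1/23 ≈ 0.0435; existence CERTIFIED by the union bound.


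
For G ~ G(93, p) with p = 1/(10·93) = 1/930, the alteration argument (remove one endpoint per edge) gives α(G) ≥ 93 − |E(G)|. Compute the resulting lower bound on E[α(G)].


E[|E(G)|] = C(93, 2)·p = 4278 · (1/930) = 23/5.
E[α(G)] ≥ n − E[|E(G)|] = 93 − 23/5 = 442/5.
Numerically: ≈ 88.4000.
(This is only a lower bound; the true E[α(G)] may be larger.)

E[α(G)] ≥ 442/5 ≈ 88.4000.


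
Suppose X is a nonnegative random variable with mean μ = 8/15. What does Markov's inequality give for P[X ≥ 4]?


μ = E[X] = 8/15, a = 4.
Markov: P[X ≥ 4] ≤ μ/a = (8/15)/4 = 2/15.
Numerically: ≈ 0.133333.
(Since a = 4 > μ = 0.533333, the bound 2/15 is < 1 and informative.)

P[X ≥ 4] ≤ 2/15 ≈ 0.133333.


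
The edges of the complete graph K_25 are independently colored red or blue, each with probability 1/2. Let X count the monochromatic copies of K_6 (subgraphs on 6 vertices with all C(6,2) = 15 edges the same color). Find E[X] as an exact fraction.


Let X = Σ_S X_S over the C(25, 6) = 177100 subsets S of size 6, where X_S = 1 if the K_6 on S is monochromatic.
For a fixed S, the K_6 on S has C(6, 2) = 15 edges. P[all 15 edges red] = (1/2)^15, and likewise for blue, so P[monochromatic] = 2·(1/2)^15 = 2^{1 − 15} = 1/16384.
By linearity of expectation: E[X] = C(25, 6) · 2^{1 − 15} = 177100 · 1/16384 = 44275/4096.
Numerically: E[X] ≈ 10.8093.

E[X] = C(25,6)·2^(1−C(6,2)) = 44275/4096 ≈ 10.8093.


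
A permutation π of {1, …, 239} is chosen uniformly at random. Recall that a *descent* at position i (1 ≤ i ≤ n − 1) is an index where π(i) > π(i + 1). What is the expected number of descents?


Write X = Σ X_I over i = 1, …, 238, with X_I the indicator of one descent.
There are 238 indicators.
For each fixed i, the pair (π(i), π(i+1)) is a uniformly random ordered pair of distinct values from {1, …, 239}; by symmetry P[π(i) > π(i+1)] = 1/2.
By linearity: E[X] = 238 · (1/2) = (239 − 1) · (1/2) = 119 ≈ 119.00000.

E[X] = 119 = 119.00000.


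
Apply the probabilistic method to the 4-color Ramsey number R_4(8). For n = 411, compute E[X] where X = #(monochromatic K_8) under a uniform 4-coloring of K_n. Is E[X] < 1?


E[X] = C(411, 8) · 4^{1 − 28} = 18855821462126715 · 4^{−27} = 18855821462126715/18014398509481984.
As a reduced fraction: E[X] = 18855821462126715/18014398509481984 ≈ 1.046708.
Is E[X] < 1? NO.
Since E[X] ≥ 1, the first-moment bound is inconclusive at n = 411; it does NOT by itself certify R_4(8) > 411.

E[X] = 18855821462126715/18014398509481984 ≈ 1.046708; E[X] ≥ 1; first-moment method inconclusive here.


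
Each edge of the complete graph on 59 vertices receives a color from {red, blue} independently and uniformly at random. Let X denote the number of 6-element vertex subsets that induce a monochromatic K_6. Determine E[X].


Let X = Σ_S X_S over the C(59, 6) = 45057474 subsets S of size 6, where X_S = 1 if the K_6 on S is monochromatic.
For a fixed S, the K_6 on S has C(6, 2) = 15 edges. P[all 15 edges red] = (1/2)^15, and likewise for blue, so P[monochromatic] = 2·(1/2)^15 = 2^{1 − 15} = 1/16384.
Summing: E[X] = C(59, 6) · 2^{1 − 15} = 45057474 · 1/16384 = 22528737/8192.
Numerically: E[X] ≈ 2750.08997.

E[X] = C(59,6)·2^(1−C(6,2)) = 22528737/8192 ≈ 2750.08997.


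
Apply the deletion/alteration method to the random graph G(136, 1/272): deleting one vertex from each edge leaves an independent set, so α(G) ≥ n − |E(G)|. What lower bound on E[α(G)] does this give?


E[|E(G)|] = C(136, 2)·p = 9180 · (1/272) = 135/4.
E[α(G)] ≥ n − E[|E(G)|] = 136 − 135/4 = 409/4.
Numerically: ≈ 102.25000.
(This is only a lower bound; the true E[α(G)] may be larger.)

E[α(G)] ≥ 409/4 ≈ 102.25000.


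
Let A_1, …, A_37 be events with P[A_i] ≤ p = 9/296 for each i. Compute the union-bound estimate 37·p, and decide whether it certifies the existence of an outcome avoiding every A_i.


Union bound: P[∪_{i=1}^{37} A_i] ≤ Σ_i P[A_i] ≤ 37·p = 37·(9/296) = 9/8.
Numerically: 9/8 ≈ 1.1250000.
Is 9/8 < 1? NO.
Since the bound 9/8 is ≥ 1, the union bound is uninformative here; it does NOT by itself certify existence.

37·p = 9/8 ≈ 1.1250000; existence NOT certified by the union bound.


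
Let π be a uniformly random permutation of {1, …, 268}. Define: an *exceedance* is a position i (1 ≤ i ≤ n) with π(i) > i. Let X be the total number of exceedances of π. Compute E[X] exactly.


Write X = Σ_{i=1}^{268} X_i, where X_i = 1_{π(i) > i}.
For each fixed i, π(i) is uniform over {1, …, 268} (marginal of a uniform permutation), so P[π(i) > i] = (n − i)/n. Summing: Σ_{i=1}^{268} (n − i)/n = (0 + 1 + … + 267)/268 = 268(268 − 1)/(2·268) = (268 − 1)/2.
Hence E[X] = Σ_{i=1}^{268} (268 − i)/268 = 267/2 ≈ 133.50000.

E[X] = 267/2 = 133.50000.


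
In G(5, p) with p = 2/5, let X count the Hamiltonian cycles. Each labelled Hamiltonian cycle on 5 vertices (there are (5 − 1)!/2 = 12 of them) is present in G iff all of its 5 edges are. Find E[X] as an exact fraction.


K_5 has (5 − 1)!/2 = 12 labelled Hamiltonian cycles.
For each such Hamiltonian cycle H, let X_H = 1 if all 5 edges of H are present in G. Then P[X_H = 1] = p^{5} = (2/5)^{5} = 32/3125.
Summing the indicators: E[X] = Σ_H E[X_H] = 12 · p^{5} = 12 · 32/3125 = 384/3125.
Numerically: E[X] ≈ 0.12288.

E[X] = 12 · (2/5)^{5} = 384/3125 ≈ 0.12288.


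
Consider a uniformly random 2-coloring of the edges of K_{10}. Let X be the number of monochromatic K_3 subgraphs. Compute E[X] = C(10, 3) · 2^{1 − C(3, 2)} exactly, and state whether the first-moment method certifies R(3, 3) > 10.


E[X] = C(10, 3) · 2^{1 − 3} = 120 · 2^{−2} = 120/4.
As a reduced fraction: E[X] = 30 ≈ 30.0000.
Is E[X] < 1? NO.
Since E[X] ≥ 1, the first-moment bound is inconclusive at n = 10; it does NOT by itself certify R(3, 3) > 10.

E[X] = 30 ≈ 30.0000; E[X] ≥ 1; first-moment method inconclusive here.


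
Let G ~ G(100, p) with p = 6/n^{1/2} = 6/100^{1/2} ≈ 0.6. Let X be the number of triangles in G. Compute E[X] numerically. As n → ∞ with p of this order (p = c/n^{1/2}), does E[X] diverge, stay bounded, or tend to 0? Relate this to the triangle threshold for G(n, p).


Number of potential triangles: C(100, 3) = 161700.
Each occurs with probability p³ ≈ (0.6)³ ≈ 2.16000000e-01.
By linearity: E[X] = C(100, 3)·p³ ≈ 161700 · 2.16000000e-01 ≈ 34927.200000.
Since α = 1/2 < 1, p = c/n^{1/2} ≫ 1/n is above the triangle threshold p ~ 1/n. Asymptotically E[X] ~ (c³/6)·n^{3(1−α)} = (6³/6)·n^{1.5} → ∞; triangles are abundant w.h.p.

E[X] ≈ 34927.200000; in regime p = Θ(1/n^{1/2}) E[X] diverges (above the triangle threshold p ~ 1/n).


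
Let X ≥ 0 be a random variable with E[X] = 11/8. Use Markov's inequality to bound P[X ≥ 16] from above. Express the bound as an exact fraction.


μ = E[X] = 11/8, a = 16.
Markov: P[X ≥ 16] ≤ μ/a = (11/8)/16 = 11/128.
Numerically: ≈ 0.08594.
(Since a = 16 > μ = 1.37500, the bound 11/128 is < 1 and informative.)

P[X ≥ 16] ≤ 11/128 ≈ 0.08594.


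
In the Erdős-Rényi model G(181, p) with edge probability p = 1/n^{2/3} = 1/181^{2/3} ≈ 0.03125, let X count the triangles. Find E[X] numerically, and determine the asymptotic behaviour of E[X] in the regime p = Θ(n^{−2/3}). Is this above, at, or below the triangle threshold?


Number of potential triangles: C(181, 3) = 971970.
Each occurs with probability p³ ≈ (0.03125)³ ≈ 3.052410e-05.
By linearity: E[X] = C(181, 3)·p³ ≈ 971970 · 3.052410e-05 ≈ 29.6685.
Since α = 2/3 < 1, p = c/n^{2/3} ≫ 1/n is above the triangle threshold p ~ 1/n. Asymptotically E[X] ~ (c³/6)·n^{3(1−α)} = (1³/6)·n^{1} → ∞; triangles are abundant w.h.p.

E[X] ≈ 29.6685; in regime p = Θ(1/n^{2/3}) E[X] diverges (above the triangle threshold p ~ 1/n).


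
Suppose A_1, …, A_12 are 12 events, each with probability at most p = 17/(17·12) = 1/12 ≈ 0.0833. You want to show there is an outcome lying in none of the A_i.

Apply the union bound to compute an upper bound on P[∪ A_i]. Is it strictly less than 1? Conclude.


Union bound: P[∪_{i=1}^{12} A_i] ≤ Σ_i P[A_i] ≤ 12·p = 12·(1/12) = 1.
Numerically: 1 ≈ 1.0000.
Is 1 < 1? NO.
Since the bound 1 is ≥ 1, the union bound is uninformative here; it does NOT by itself certify existence.

12·p = 1 ≈ 1.0000; existence NOT certified by the union bound.


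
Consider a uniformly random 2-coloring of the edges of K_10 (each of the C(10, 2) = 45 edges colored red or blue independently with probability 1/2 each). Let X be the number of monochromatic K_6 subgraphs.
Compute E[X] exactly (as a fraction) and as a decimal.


Let X = Σ_S X_S over the C(10, 6) = 210 subsets S of size 6, where X_S = 1 if the K_6 on S is monochromatic.
For a fixed S, the K_6 on S has C(6, 2) = 15 edges. P[all 15 edges red] = (1/2)^15, and likewise for blue, so P[monochromatic] = 2·(1/2)^15 = 2^{1 − 15} = 1/16384.
By linearity: E[X] = C(10, 6) · 2^{1 − 15} = 210 · 1/16384 = 105/8192.
Numerically: E[X] ≈ 0.0128.

E[X] = C(10,6)·2^(1−C(6,2)) = 105/8192 ≈ 0.0128.


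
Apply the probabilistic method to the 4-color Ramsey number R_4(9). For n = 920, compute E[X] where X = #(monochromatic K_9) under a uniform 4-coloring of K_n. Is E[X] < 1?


E[X] = C(920, 9) · 4^{1 − 36} = 1251067384312182251760 · 4^{−35} = 1251067384312182251760/1180591620717411303424.
As a reduced fraction: E[X] = 78191711519511390735/73786976294838206464 ≈ 1.059695.
Is E[X] < 1? NO.
Since E[X] ≥ 1, the first-moment bound is inconclusive at n = 920; it does NOT by itself certify R_4(9) > 920.

E[X] = 78191711519511390735/73786976294838206464 ≈ 1.059695; E[X] ≥ 1; first-moment method inconclusive here.


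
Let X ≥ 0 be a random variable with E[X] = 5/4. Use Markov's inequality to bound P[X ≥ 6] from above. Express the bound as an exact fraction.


μ = E[X] = 5/4, a = 6.
Markov: P[X ≥ 6] ≤ μ/a = (5/4)/6 = 5/24.
Numerically: ≈ 0.2083.
(Since a = 6 > μ = 1.2500, the bound 5/24 is < 1 and informative.)

P[X ≥ 6] ≤ 5/24 ≈ 0.2083.


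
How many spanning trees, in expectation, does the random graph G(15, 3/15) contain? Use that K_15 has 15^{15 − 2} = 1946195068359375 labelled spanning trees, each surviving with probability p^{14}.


K_15 has 15^{15 − 2} = 1946195068359375 labelled spanning trees.
For each such spanning tree H, let X_H = 1 if all 14 edges of H are present in G. Then P[X_H = 1] = p^{14} = (1/5)^{14} = 1/6103515625.
By linearity: E[X] = Σ_H E[X_H] = 1946195068359375 · p^{14} = 1946195068359375 · 1/6103515625 = 1594323/5.
Numerically: E[X] ≈ 3.19e+05.

E[X] = 1946195068359375 · (1/5)^{14} = 1594323/5 ≈ 3.19e+05.


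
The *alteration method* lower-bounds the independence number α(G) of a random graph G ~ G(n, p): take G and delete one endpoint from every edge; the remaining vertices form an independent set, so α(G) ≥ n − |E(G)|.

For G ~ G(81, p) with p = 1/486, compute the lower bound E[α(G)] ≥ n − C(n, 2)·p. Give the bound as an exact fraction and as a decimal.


E[|E(G)|] = C(81, 2)·p = 3240 · (1/486) = 20/3.
E[α(G)] ≥ n − E[|E(G)|] = 81 − 20/3 = 223/3.
Numerically: ≈ 74.3333.
(This is only a lower bound; the true E[α(G)] may be larger.)

E[α(G)] ≥ 223/3 ≈ 74.3333.


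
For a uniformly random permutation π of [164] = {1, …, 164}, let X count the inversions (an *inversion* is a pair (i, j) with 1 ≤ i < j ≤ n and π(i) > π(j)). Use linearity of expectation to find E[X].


Write X = Σ X_I over the C(164, 2) = 13366 pairs i < j, with X_I the indicator of one inversion.
There are 13366 indicators.
For each fixed pair i < j, the values π(i) and π(j) are two distinct elements of {1, …, 164} in uniformly random order; by symmetry P[π(i) > π(j)] = 1/2.
By linearity: E[X] = 13366 · (1/2) = C(164, 2) · (1/2) = 13366/2 = 6683 ≈ 6683.00000.

E[X] = 6683 = 6683.00000.


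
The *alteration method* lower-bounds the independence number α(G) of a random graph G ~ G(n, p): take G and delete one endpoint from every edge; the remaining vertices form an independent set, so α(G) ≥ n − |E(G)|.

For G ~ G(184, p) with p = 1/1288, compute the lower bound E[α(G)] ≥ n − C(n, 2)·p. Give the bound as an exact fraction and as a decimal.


E[|E(G)|] = C(184, 2)·p = 16836 · (1/1288) = 183/14.
E[α(G)] ≥ n − E[|E(G)|] = 184 − 183/14 = 2393/14.
Numerically: ≈ 170.928571.
(This is only a lower bound; the true E[α(G)] may be larger.)

E[α(G)] ≥ 2393/14 ≈ 170.928571.


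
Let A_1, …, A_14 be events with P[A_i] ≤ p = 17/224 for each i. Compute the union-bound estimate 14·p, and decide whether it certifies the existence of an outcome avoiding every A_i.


Union bound: P[∪_{i=1}^{14} A_i] ≤ Σ_i P[A_i] ≤ 14·p = 14·(17/224) = 17/16.
Numerically: 17/16 ≈ 1.062500.
Is 17/16 < 1? NO.
Since the bound 17/16 is ≥ 1, the union bound is uninformative here; it does NOT by itself certify existence.

14·p = 17/16 ≈ 1.062500; existence NOT certified by the union bound.


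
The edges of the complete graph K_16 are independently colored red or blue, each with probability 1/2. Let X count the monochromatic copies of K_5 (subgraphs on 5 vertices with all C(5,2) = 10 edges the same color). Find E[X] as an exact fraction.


Let X = Σ_S X_S over the C(16, 5) = 4368 subsets S of size 5, where X_S = 1 if the K_5 on S is monochromatic.
For a fixed S, the K_5 on S has C(5, 2) = 10 edges. P[all 10 edges red] = (1/2)^10, and likewise for blue, so P[monochromatic] = 2·(1/2)^10 = 2^{1 − 10} = 1/512.
By linearity: E[X] = C(16, 5) · 2^{1 − 10} = 4368 · 1/512 = 273/32.
Numerically: E[X] ≈ 8.531.

E[X] = C(16,5)·2^(1−C(5,2)) = 273/32 ≈ 8.531.


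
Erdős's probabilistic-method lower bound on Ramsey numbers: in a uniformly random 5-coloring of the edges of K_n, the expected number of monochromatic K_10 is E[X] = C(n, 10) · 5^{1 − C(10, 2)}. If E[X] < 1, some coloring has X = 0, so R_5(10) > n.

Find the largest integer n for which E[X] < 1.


We need C(n, 10) · 5^{1 − 45} < 1, i.e. C(n, 10) < 5^{45 − 1} = 5684341886080801486968994140625.
Check values of n near the boundary:
  n = 5390: C(5390, 10) = 5655833965919099070255434039753; 5655833965919099070255434039753 < 5684341886080801486968994140625? YES
  n = 5391: C(5391, 10) = 5666344714787188828795213697883; 5666344714787188828795213697883 < 5684341886080801486968994140625? YES
  n = 5392: C(5392, 10) = 5676873040158402483252283957448; 5676873040158402483252283957448 < 5684341886080801486968994140625? YES
  n = 5393: C(5393, 10) = 5687418968154238267170642278008; 5687418968154238267170642278008 < 5684341886080801486968994140625? NO
  n = 5394: C(5394, 10) = 5697982524930156243149785372878; 5697982524930156243149785372878 < 5684341886080801486968994140625? NO
  n = 5395: C(5395, 10) = 5708563736675616143322765475706; 5708563736675616143322765475706 < 5684341886080801486968994140625? NO
The largest n with C(n, 10) < 5684341886080801486968994140625 is n = 5392 (where E[X] = 5676873040158402483252283957448/5684341886080801486968994140625 ≈ 0.998686). Hence R_5(10) > 5392, i.e. R_5(10) ≥ 5393.

Largest n = 5392; hence R_5(10) > 5392.


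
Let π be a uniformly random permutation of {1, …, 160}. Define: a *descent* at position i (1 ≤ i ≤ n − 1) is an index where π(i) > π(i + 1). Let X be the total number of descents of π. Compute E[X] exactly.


Write X = Σ X_I over i = 1, …, 159, with X_I the indicator of one descent.
There are 159 indicators.
For each fixed i, the pair (π(i), π(i+1)) is a uniformly random ordered pair of distinct values from {1, …, 160}; by symmetry P[π(i) > π(i+1)] = 1/2.
By linearity: E[X] = 159 · (1/2) = (160 − 1) · (1/2) = 159/2 ≈ 79.5000.

E[X] = 159/2 = 79.5000.


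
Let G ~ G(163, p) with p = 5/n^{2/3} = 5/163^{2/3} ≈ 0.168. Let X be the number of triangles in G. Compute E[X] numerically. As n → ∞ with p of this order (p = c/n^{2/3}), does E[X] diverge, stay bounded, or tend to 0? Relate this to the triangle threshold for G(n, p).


Number of potential triangles: C(163, 3) = 708561.
Each occurs with probability p³ ≈ (0.168)³ ≈ 4.70473e-03.
By linearity: E[X] = C(163, 3)·p³ ≈ 708561 · 4.70473e-03 ≈ 3333.589.
Since α = 2/3 < 1, p = c/n^{2/3} ≫ 1/n is above the triangle threshold p ~ 1/n. Asymptotically E[X] ~ (c³/6)·n^{3(1−α)} = (5³/6)·n^{1} → ∞; triangles are abundant w.h.p.

E[X] ≈ 3333.589; in regime p = Θ(1/n^{2/3}) E[X] diverges (above the triangle threshold p ~ 1/n).


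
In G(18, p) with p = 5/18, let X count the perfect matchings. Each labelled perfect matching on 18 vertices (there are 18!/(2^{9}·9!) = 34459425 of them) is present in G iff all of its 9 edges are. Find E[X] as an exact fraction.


K_18 has 18!/(2^{9}·9!) = 34459425 labelled perfect matchings.
For each such perfect matching H, let X_H = 1 if all 9 edges of H are present in G. Then P[X_H = 1] = p^{9} = (5/18)^{9} = 1953125/198359290368.
By linearity: E[X] = Σ_H E[X_H] = 34459425 · p^{9} = 34459425 · 1953125/198359290368 = 830908203125/2448880128.
Numerically: E[X] ≈ 339.

E[X] = 34459425 · (5/18)^{9} = 830908203125/2448880128 ≈ 339.


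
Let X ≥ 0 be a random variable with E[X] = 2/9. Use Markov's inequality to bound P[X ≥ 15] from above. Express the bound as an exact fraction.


μ = E[X] = 2/9, a = 15.
Markov: P[X ≥ 15] ≤ μ/a = (2/9)/15 = 2/135.
Numerically: ≈ 0.0148.
(Since a = 15 > μ = 0.2222, the bound 2/135 is < 1 and informative.)

P[X ≥ 15] ≤ 2/135 ≈ 0.0148.


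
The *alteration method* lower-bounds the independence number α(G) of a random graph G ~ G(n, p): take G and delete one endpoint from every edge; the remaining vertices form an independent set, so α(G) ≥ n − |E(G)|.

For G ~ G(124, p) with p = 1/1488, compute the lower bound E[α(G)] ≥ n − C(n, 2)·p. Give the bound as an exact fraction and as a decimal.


E[|E(G)|] = C(124, 2)·p = 7626 · (1/1488) = 41/8.
E[α(G)] ≥ n − E[|E(G)|] = 124 − 41/8 = 951/8.
Numerically: ≈ 118.875000.
(This is only a lower bound; the true E[α(G)] may be larger.)

E[α(G)] ≥ 951/8 ≈ 118.875000.
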